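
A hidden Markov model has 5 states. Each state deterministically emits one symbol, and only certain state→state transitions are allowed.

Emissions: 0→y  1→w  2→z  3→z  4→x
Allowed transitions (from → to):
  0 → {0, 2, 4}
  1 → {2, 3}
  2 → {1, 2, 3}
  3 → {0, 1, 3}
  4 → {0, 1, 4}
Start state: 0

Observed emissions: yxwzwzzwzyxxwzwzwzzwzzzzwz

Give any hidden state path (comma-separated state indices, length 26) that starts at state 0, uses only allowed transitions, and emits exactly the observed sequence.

  t0 'y' -> {0}, take 0 (start)
  t1 'x' -> {4}, take 4 (0->4 ok)
  t2 'w' -> {1}, take 1 (4->1 ok)
  t3 'z' -> {2,3}, take 3 (1->3 ok)
  t4 'w' -> {1}, take 1 (3->1 ok)
  t5 'z' -> {2,3}, take 3 (1->3 ok)
  t6 'z' -> {2,3}, take 3 (3->3 ok)
  t7 'w' -> {1}, take 1 (3->1 ok)
  t8 'z' -> {2,3}, take 3 (1->3 ok)
  t9 'y' -> {0}, take 0 (3->0 ok)
  t10 'x' -> {4}, take 4 (0->4 ok)
  t11 'x' -> {4}, take 4 (4->4 ok)
  t12 'w' -> {1}, take 1 (4->1 ok)
  t13 'z' -> {2,3}, take 2 (1->2 ok)
  t14 'w' -> {1}, take 1 (2->1 ok)
  t15 'z' -> {2,3}, take 3 (1->3 ok)
  t16 'w' -> {1}, take 1 (3->1 ok)
  t17 'z' -> {2,3}, take 2 (1->2 ok)
  t18 'z' -> {2,3}, take 3 (2->3 ok)
  t19 'w' -> {1}, take 1 (3->1 ok)
  t20 'z' -> {2,3}, take 2 (1->2 ok)
  t21 'z' -> {2,3}, take 3 (2->3 ok)
  t22 'z' -> {2,3}, take 3 (3->3 ok)
  t23 'z' -> {2,3}, take 3 (3->3 ok)
  t24 'w' -> {1}, take 1 (3->1 ok)
  t25 'z' -> {2,3}, take 2 (1->2 ok)

0,4,1,3,1,3,3,1,3,0,4,4,1,2,1,3,1,2,3,1,2,3,3,3,1,2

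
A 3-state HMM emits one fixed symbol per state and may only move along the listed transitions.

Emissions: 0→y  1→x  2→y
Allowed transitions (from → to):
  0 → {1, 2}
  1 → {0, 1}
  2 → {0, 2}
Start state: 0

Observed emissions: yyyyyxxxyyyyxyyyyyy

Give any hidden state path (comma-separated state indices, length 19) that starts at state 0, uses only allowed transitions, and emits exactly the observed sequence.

0,2,2,2,0,1,1,1,0,2,2,0,1,0,2,0,2,2,0

  pos 0: y in {0,2}, choose 0; start
  pos 1: y in {0,2}, choose 2; 0->2 ok
  pos 2: y in {0,2}, choose 2; 2->2 ok
  pos 3: y in {0,2}, choose 2; 2->2 ok
  pos 4: y in {0,2}, choose 0; 2->0 ok
  pos 5: x in {1}, choose 1; 0->1 ok
  pos 6: x in {1}, choose 1; 1->1 ok
  pos 7: x in {1}, choose 1; 1->1 ok
  pos 8: y in {0,2}, choose 0; 1->0 ok
  pos 9: y in {0,2}, choose 2; 0->2 ok
  pos 10: y in {0,2}, choose 2; 2->2 ok
  pos 11: y in {0,2}, choose 0; 2->0 ok
  pos 12: x in {1}, choose 1; 0->1 ok
  pos 13: y in {0,2}, choose 0; 1->0 ok
  pos 14: y in {0,2}, choose 2; 0->2 ok
  pos 15: y in {0,2}, choose 0; 2->0 ok
  pos 16: y in {0,2}, choose 2; 0->2 ok
  pos 17: y in {0,2}, choose 2; 2->2 ok
  pos 18: y in {0,2}, choose 0; 2->0 ok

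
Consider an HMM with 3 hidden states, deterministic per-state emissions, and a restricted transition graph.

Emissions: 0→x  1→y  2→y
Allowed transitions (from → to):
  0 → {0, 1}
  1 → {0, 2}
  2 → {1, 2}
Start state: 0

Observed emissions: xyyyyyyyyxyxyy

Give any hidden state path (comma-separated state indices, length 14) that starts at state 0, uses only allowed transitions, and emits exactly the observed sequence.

  [0] x  {0}  => 0  start
  [1] y  {1,2}  => 1  0->1 ok
  [2] y  {1,2}  => 2  1->2 ok
  [3] y  {1,2}  => 2  2->2 ok
  [4] y  {1,2}  => 2  2->2 ok
  [5] y  {1,2}  => 2  2->2 ok
  [6] y  {1,2}  => 1  2->1 ok
  [7] y  {1,2}  => 2  1->2 ok
  [8] y  {1,2}  => 1  2->1 ok
  [9] x  {0}  => 0  1->0 ok
  [10] y  {1,2}  => 1  0->1 ok
  [11] x  {0}  => 0  1->0 ok
  [12] y  {1,2}  => 1  0->1 ok
  [13] y  {1,2}  => 2  1->2 ok

0,1,2,2,2,2,1,2,1,0,1,0,1,2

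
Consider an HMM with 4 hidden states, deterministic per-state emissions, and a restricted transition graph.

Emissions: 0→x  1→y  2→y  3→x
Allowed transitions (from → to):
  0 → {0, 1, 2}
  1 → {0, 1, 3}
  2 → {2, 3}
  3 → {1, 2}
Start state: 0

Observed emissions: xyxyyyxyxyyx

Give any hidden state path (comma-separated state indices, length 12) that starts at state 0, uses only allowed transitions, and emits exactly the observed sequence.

0,2,3,2,2,2,3,2,3,1,1,3

  pos 0: x in {0,3}, choose 0; start
  pos 1: y in {1,2}, choose 2; 0->2 ok
  pos 2: x in {0,3}, choose 3; 2->3 ok
  pos 3: y in {1,2}, choose 2; 3->2 ok
  pos 4: y in {1,2}, choose 2; 2->2 ok
  pos 5: y in {1,2}, choose 2; 2->2 ok
  pos 6: x in {0,3}, choose 3; 2->3 ok
  pos 7: y in {1,2}, choose 2; 3->2 ok
  pos 8: x in {0,3}, choose 3; 2->3 ok
  pos 9: y in {1,2}, choose 1; 3->1 ok
  pos 10: y in {1,2}, choose 1; 1->1 ok
  pos 11: x in {0,3}, choose 3; 1->3 ok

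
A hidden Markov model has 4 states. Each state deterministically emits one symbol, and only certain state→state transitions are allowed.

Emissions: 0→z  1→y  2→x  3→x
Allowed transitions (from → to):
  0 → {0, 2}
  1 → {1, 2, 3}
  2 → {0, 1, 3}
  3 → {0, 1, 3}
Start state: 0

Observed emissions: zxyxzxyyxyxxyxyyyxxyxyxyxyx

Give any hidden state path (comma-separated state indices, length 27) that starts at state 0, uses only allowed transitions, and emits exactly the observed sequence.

  t0 'z' -> {0}, take 0 (start)
  t1 'x' -> {2,3}, take 2 (0->2 ok)
  t2 'y' -> {1}, take 1 (2->1 ok)
  t3 'x' -> {2,3}, take 2 (1->2 ok)
  t4 'z' -> {0}, take 0 (2->0 ok)
  t5 'x' -> {2,3}, take 2 (0->2 ok)
  t6 'y' -> {1}, take 1 (2->1 ok)
  t7 'y' -> {1}, take 1 (1->1 ok)
  t8 'x' -> {2,3}, take 2 (1->2 ok)
  t9 'y' -> {1}, take 1 (2->1 ok)
  t10 'x' -> {2,3}, take 3 (1->3 ok)
  t11 'x' -> {2,3}, take 3 (3->3 ok)
  t12 'y' -> {1}, take 1 (3->1 ok)
  t13 'x' -> {2,3}, take 2 (1->2 ok)
  t14 'y' -> {1}, take 1 (2->1 ok)
  t15 'y' -> {1}, take 1 (1->1 ok)
  t16 'y' -> {1}, take 1 (1->1 ok)
  t17 'x' -> {2,3}, take 2 (1->2 ok)
  t18 'x' -> {2,3}, take 3 (2->3 ok)
  t19 'y' -> {1}, take 1 (3->1 ok)
  t20 'x' -> {2,3}, take 3 (1->3 ok)
  t21 'y' -> {1}, take 1 (3->1 ok)
  t22 'x' -> {2,3}, take 3 (1->3 ok)
  t23 'y' -> {1}, take 1 (3->1 ok)
  t24 'x' -> {2,3}, take 3 (1->3 ok)
  t25 'y' -> {1}, take 1 (3->1 ok)
  t26 'x' -> {2,3}, take 3 (1->3 ok)

0,2,1,2,0,2,1,1,2,1,3,3,1,2,1,1,1,2,3,1,3,1,3,1,3,1,3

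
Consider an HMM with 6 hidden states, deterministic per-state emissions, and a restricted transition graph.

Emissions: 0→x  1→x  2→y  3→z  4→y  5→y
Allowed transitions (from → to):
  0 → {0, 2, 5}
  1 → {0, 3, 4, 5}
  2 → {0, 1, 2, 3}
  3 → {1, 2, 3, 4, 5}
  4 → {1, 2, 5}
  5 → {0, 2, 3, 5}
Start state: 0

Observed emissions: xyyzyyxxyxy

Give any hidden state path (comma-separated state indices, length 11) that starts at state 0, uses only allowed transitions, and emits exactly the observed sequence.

  [0] x  {0,1}  => 0  start
  [1] y  {2,4,5}  => 5  0->5 ok
  [2] y  {2,4,5}  => 5  5->5 ok
  [3] z  {3}  => 3  5->3 ok
  [4] y  {2,4,5}  => 4  3->4 ok
  [5] y  {2,4,5}  => 2  4->2 ok
  [6] x  {0,1}  => 1  2->1 ok
  [7] x  {0,1}  => 0  1->0 ok
  [8] y  {2,4,5}  => 5  0->5 ok
  [9] x  {0,1}  => 0  5->0 ok
  [10] y  {2,4,5}  => 5  0->5 ok

0,5,5,3,4,2,1,0,5,0,5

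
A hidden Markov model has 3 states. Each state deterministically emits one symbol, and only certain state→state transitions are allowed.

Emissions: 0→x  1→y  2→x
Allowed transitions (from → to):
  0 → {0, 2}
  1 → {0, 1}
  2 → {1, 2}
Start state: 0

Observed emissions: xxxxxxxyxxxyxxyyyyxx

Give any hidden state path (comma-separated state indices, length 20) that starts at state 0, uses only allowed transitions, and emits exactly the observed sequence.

  pos 0: x in {0,2}, choose 0; start
  pos 1: x in {0,2}, choose 0; 0->0 ok
  pos 2: x in {0,2}, choose 0; 0->0 ok
  pos 3: x in {0,2}, choose 0; 0->0 ok
  pos 4: x in {0,2}, choose 0; 0->0 ok
  pos 5: x in {0,2}, choose 0; 0->0 ok
  pos 6: x in {0,2}, choose 2; 0->2 ok
  pos 7: y in {1}, choose 1; 2->1 ok
  pos 8: x in {0,2}, choose 0; 1->0 ok
  pos 9: x in {0,2}, choose 0; 0->0 ok
  pos 10: x in {0,2}, choose 2; 0->2 ok
  pos 11: y in {1}, choose 1; 2->1 ok
  pos 12: x in {0,2}, choose 0; 1->0 ok
  pos 13: x in {0,2}, choose 2; 0->2 ok
  pos 14: y in {1}, choose 1; 2->1 ok
  pos 15: y in {1}, choose 1; 1->1 ok
  pos 16: y in {1}, choose 1; 1->1 ok
  pos 17: y in {1}, choose 1; 1->1 ok
  pos 18: x in {0,2}, choose 0; 1->0 ok
  pos 19: x in {0,2}, choose 2; 0->2 ok

0,0,0,0,0,0,2,1,0,0,2,1,0,2,1,1,1,1,0,2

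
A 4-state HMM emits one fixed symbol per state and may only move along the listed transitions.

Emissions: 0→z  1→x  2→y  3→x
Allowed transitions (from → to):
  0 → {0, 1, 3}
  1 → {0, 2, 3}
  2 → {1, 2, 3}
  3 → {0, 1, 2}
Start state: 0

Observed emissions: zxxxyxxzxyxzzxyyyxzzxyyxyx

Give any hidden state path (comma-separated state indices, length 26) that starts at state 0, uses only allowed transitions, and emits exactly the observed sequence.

0,1,3,1,2,3,1,0,3,2,3,0,0,3,2,2,2,1,0,0,1,2,2,1,2,1

  [0] z  {0}  => 0  start
  [1] x  {1,3}  => 1  0->1 ok
  [2] x  {1,3}  => 3  1->3 ok
  [3] x  {1,3}  => 1  3->1 ok
  [4] y  {2}  => 2  1->2 ok
  [5] x  {1,3}  => 3  2->3 ok
  [6] x  {1,3}  => 1  3->1 ok
  [7] z  {0}  => 0  1->0 ok
  [8] x  {1,3}  => 3  0->3 ok
  [9] y  {2}  => 2  3->2 ok
  [10] x  {1,3}  => 3  2->3 ok
  [11] z  {0}  => 0  3->0 ok
  [12] z  {0}  => 0  0->0 ok
  [13] x  {1,3}  => 3  0->3 ok
  [14] y  {2}  => 2  3->2 ok
  [15] y  {2}  => 2  2->2 ok
  [16] y  {2}  => 2  2->2 ok
  [17] x  {1,3}  => 1  2->1 ok
  [18] z  {0}  => 0  1->0 ok
  [19] z  {0}  => 0  0->0 ok
  [20] x  {1,3}  => 1  0->1 ok
  [21] y  {2}  => 2  1->2 ok
  [22] y  {2}  => 2  2->2 ok
  [23] x  {1,3}  => 1  2->1 ok
  [24] y  {2}  => 2  1->2 ok
  [25] x  {1,3}  => 1  2->1 ok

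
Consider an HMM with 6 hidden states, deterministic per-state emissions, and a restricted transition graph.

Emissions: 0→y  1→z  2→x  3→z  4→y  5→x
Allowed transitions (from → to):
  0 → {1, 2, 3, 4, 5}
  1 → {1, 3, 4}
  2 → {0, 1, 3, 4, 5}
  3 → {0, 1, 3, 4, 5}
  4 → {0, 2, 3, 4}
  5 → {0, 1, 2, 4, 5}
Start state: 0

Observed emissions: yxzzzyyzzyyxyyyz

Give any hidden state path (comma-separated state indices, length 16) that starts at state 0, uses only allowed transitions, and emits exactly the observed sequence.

0,2,3,1,3,4,0,3,1,4,0,5,0,4,4,3

  pos 0: y in {0,4}, choose 0; start
  pos 1: x in {2,5}, choose 2; 0->2 ok
  pos 2: z in {1,3}, choose 3; 2->3 ok
  pos 3: z in {1,3}, choose 1; 3->1 ok
  pos 4: z in {1,3}, choose 3; 1->3 ok
  pos 5: y in {0,4}, choose 4; 3->4 ok
  pos 6: y in {0,4}, choose 0; 4->0 ok
  pos 7: z in {1,3}, choose 3; 0->3 ok
  pos 8: z in {1,3}, choose 1; 3->1 ok
  pos 9: y in {0,4}, choose 4; 1->4 ok
  pos 10: y in {0,4}, choose 0; 4->0 ok
  pos 11: x in {2,5}, choose 5; 0->5 ok
  pos 12: y in {0,4}, choose 0; 5->0 ok
  pos 13: y in {0,4}, choose 4; 0->4 ok
  pos 14: y in {0,4}, choose 4; 4->4 ok
  pos 15: z in {1,3}, choose 3; 4->3 ok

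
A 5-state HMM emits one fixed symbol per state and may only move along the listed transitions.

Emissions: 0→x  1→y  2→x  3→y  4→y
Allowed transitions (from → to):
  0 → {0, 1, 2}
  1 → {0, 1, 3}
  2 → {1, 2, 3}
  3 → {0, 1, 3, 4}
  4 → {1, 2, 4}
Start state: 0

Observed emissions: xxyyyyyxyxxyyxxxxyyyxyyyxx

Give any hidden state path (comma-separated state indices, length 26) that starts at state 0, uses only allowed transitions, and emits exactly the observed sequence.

  0: obs=x cand={0,2} pick 0 [start]
  1: obs=x cand={0,2} pick 2 [0->2 ok]
  2: obs=y cand={1,3,4} pick 1 [2->1 ok]
  3: obs=y cand={1,3,4} pick 1 [1->1 ok]
  4: obs=y cand={1,3,4} pick 1 [1->1 ok]
  5: obs=y cand={1,3,4} pick 1 [1->1 ok]
  6: obs=y cand={1,3,4} pick 3 [1->3 ok]
  7: obs=x cand={0,2} pick 0 [3->0 ok]
  8: obs=y cand={1,3,4} pick 1 [0->1 ok]
  9: obs=x cand={0,2} pick 0 [1->0 ok]
  10: obs=x cand={0,2} pick 2 [0->2 ok]
  11: obs=y cand={1,3,4} pick 3 [2->3 ok]
  12: obs=y cand={1,3,4} pick 1 [3->1 ok]
  13: obs=x cand={0,2} pick 0 [1->0 ok]
  14: obs=x cand={0,2} pick 0 [0->0 ok]
  15: obs=x cand={0,2} pick 2 [0->2 ok]
  16: obs=x cand={0,2} pick 2 [2->2 ok]
  17: obs=y cand={1,3,4} pick 1 [2->1 ok]
  18: obs=y cand={1,3,4} pick 3 [1->3 ok]
  19: obs=y cand={1,3,4} pick 3 [3->3 ok]
  20: obs=x cand={0,2} pick 0 [3->0 ok]
  21: obs=y cand={1,3,4} pick 1 [0->1 ok]
  22: obs=y cand={1,3,4} pick 1 [1->1 ok]
  23: obs=y cand={1,3,4} pick 3 [1->3 ok]
  24: obs=x cand={0,2} pick 0 [3->0 ok]
  25: obs=x cand={0,2} pick 0 [0->0 ok]

0,2,1,1,1,1,3,0,1,0,2,3,1,0,0,2,2,1,3,3,0,1,1,3,0,0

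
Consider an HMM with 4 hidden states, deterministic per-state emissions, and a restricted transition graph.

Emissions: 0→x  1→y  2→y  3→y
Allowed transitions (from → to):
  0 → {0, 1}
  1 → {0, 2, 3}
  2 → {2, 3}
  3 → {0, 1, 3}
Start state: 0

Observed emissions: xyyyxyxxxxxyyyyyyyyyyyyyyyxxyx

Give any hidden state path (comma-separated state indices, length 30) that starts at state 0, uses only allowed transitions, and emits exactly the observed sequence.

0,1,3,3,0,1,0,0,0,0,0,1,2,2,2,3,1,3,1,3,1,3,1,2,3,1,0,0,1,0

  pos 0: x in {0}, choose 0; start
  pos 1: y in {1,2,3}, choose 1; 0->1 ok
  pos 2: y in {1,2,3}, choose 3; 1->3 ok
  pos 3: y in {1,2,3}, choose 3; 3->3 ok
  pos 4: x in {0}, choose 0; 3->0 ok
  pos 5: y in {1,2,3}, choose 1; 0->1 ok
  pos 6: x in {0}, choose 0; 1->0 ok
  pos 7: x in {0}, choose 0; 0->0 ok
  pos 8: x in {0}, choose 0; 0->0 ok
  pos 9: x in {0}, choose 0; 0->0 ok
  pos 10: x in {0}, choose 0; 0->0 ok
  pos 11: y in {1,2,3}, choose 1; 0->1 ok
  pos 12: y in {1,2,3}, choose 2; 1->2 ok
  pos 13: y in {1,2,3}, choose 2; 2->2 ok
  pos 14: y in {1,2,3}, choose 2; 2->2 ok
  pos 15: y in {1,2,3}, choose 3; 2->3 ok
  pos 16: y in {1,2,3}, choose 1; 3->1 ok
  pos 17: y in {1,2,3}, choose 3; 1->3 ok
  pos 18: y in {1,2,3}, choose 1; 3->1 ok
  pos 19: y in {1,2,3}, choose 3; 1->3 ok
  pos 20: y in {1,2,3}, choose 1; 3->1 ok
  pos 21: y in {1,2,3}, choose 3; 1->3 ok
  pos 22: y in {1,2,3}, choose 1; 3->1 ok
  pos 23: y in {1,2,3}, choose 2; 1->2 ok
  pos 24: y in {1,2,3}, choose 3; 2->3 ok
  pos 25: y in {1,2,3}, choose 1; 3->1 ok
  pos 26: x in {0}, choose 0; 1->0 ok
  pos 27: x in {0}, choose 0; 0->0 ok
  pos 28: y in {1,2,3}, choose 1; 0->1 ok
  pos 29: x in {0}, choose 0; 1->0 ok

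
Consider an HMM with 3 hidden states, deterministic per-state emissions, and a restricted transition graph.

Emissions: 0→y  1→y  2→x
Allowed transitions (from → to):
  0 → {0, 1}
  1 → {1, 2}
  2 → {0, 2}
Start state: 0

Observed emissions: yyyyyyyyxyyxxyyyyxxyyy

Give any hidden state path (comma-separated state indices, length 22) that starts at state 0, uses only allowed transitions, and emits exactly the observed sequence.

0,1,1,1,1,1,1,1,2,0,1,2,2,0,0,0,1,2,2,0,0,0

  [0] y  {0,1}  => 0  start
  [1] y  {0,1}  => 1  0->1 ok
  [2] y  {0,1}  => 1  1->1 ok
  [3] y  {0,1}  => 1  1->1 ok
  [4] y  {0,1}  => 1  1->1 ok
  [5] y  {0,1}  => 1  1->1 ok
  [6] y  {0,1}  => 1  1->1 ok
  [7] y  {0,1}  => 1  1->1 ok
  [8] x  {2}  => 2  1->2 ok
  [9] y  {0,1}  => 0  2->0 ok
  [10] y  {0,1}  => 1  0->1 ok
  [11] x  {2}  => 2  1->2 ok
  [12] x  {2}  => 2  2->2 ok
  [13] y  {0,1}  => 0  2->0 ok
  [14] y  {0,1}  => 0  0->0 ok
  [15] y  {0,1}  => 0  0->0 ok
  [16] y  {0,1}  => 1  0->1 ok
  [17] x  {2}  => 2  1->2 ok
  [18] x  {2}  => 2  2->2 ok
  [19] y  {0,1}  => 0  2->0 ok
  [20] y  {0,1}  => 0  0->0 ok
  [21] y  {0,1}  => 0  0->0 ok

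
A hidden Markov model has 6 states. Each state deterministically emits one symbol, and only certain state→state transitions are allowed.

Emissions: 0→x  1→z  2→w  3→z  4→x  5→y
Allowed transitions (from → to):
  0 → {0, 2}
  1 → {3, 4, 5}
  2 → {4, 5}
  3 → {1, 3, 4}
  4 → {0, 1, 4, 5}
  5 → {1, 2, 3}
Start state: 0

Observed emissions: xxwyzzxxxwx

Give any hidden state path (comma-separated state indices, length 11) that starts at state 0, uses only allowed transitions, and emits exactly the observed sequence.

0,0,2,5,3,1,4,0,0,2,4

  0: obs=x cand={0,4} pick 0 [start]
  1: obs=x cand={0,4} pick 0 [0->0 ok]
  2: obs=w cand={2} pick 2 [0->2 ok]
  3: obs=y cand={5} pick 5 [2->5 ok]
  4: obs=z cand={1,3} pick 3 [5->3 ok]
  5: obs=z cand={1,3} pick 1 [3->1 ok]
  6: obs=x cand={0,4} pick 4 [1->4 ok]
  7: obs=x cand={0,4} pick 0 [4->0 ok]
  8: obs=x cand={0,4} pick 0 [0->0 ok]
  9: obs=w cand={2} pick 2 [0->2 ok]
  10: obs=x cand={0,4} pick 4 [2->4 ok]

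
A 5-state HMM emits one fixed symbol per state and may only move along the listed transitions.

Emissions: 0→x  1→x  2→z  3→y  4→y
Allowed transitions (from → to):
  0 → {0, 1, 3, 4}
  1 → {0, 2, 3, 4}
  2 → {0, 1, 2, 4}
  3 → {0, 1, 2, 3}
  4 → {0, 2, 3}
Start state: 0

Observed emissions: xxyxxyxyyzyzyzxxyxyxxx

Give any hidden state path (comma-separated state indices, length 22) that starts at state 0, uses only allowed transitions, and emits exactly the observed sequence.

  0: obs=x cand={0,1} pick 0 [start]
  1: obs=x cand={0,1} pick 1 [0->1 ok]
  2: obs=y cand={3,4} pick 3 [1->3 ok]
  3: obs=x cand={0,1} pick 0 [3->0 ok]
  4: obs=x cand={0,1} pick 0 [0->0 ok]
  5: obs=y cand={3,4} pick 3 [0->3 ok]
  6: obs=x cand={0,1} pick 1 [3->1 ok]
  7: obs=y cand={3,4} pick 3 [1->3 ok]
  8: obs=y cand={3,4} pick 3 [3->3 ok]
  9: obs=z cand={2} pick 2 [3->2 ok]
  10: obs=y cand={3,4} pick 4 [2->4 ok]
  11: obs=z cand={2} pick 2 [4->2 ok]
  12: obs=y cand={3,4} pick 4 [2->4 ok]
  13: obs=z cand={2} pick 2 [4->2 ok]
  14: obs=x cand={0,1} pick 1 [2->1 ok]
  15: obs=x cand={0,1} pick 0 [1->0 ok]
  16: obs=y cand={3,4} pick 4 [0->4 ok]
  17: obs=x cand={0,1} pick 0 [4->0 ok]
  18: obs=y cand={3,4} pick 4 [0->4 ok]
  19: obs=x cand={0,1} pick 0 [4->0 ok]
  20: obs=x cand={0,1} pick 0 [0->0 ok]
  21: obs=x cand={0,1} pick 1 [0->1 ok]

0,1,3,0,0,3,1,3,3,2,4,2,4,2,1,0,4,0,4,0,0,1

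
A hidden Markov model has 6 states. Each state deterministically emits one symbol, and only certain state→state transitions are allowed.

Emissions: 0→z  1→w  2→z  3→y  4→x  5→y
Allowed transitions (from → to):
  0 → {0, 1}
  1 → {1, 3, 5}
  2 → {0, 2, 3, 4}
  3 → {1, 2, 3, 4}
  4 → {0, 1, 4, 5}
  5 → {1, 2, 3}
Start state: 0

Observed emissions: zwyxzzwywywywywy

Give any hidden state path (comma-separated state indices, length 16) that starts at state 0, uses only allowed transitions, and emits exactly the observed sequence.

  pos 0: z in {0,2}, choose 0; start
  pos 1: w in {1}, choose 1; 0->1 ok
  pos 2: y in {3,5}, choose 3; 1->3 ok
  pos 3: x in {4}, choose 4; 3->4 ok
  pos 4: z in {0,2}, choose 0; 4->0 ok
  pos 5: z in {0,2}, choose 0; 0->0 ok
  pos 6: w in {1}, choose 1; 0->1 ok
  pos 7: y in {3,5}, choose 5; 1->5 ok
  pos 8: w in {1}, choose 1; 5->1 ok
  pos 9: y in {3,5}, choose 5; 1->5 ok
  pos 10: w in {1}, choose 1; 5->1 ok
  pos 11: y in {3,5}, choose 5; 1->5 ok
  pos 12: w in {1}, choose 1; 5->1 ok
  pos 13: y in {3,5}, choose 3; 1->3 ok
  pos 14: w in {1}, choose 1; 3->1 ok
  pos 15: y in {3,5}, choose 5; 1->5 ok

0,1,3,4,0,0,1,5,1,5,1,5,1,3,1,5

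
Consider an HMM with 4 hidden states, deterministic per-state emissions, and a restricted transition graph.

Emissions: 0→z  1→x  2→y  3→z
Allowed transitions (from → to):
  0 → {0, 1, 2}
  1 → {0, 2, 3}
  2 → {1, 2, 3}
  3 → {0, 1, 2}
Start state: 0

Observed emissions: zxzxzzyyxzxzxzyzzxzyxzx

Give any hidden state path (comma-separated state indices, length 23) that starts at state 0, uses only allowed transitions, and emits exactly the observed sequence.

  [0] z  {0,3}  => 0  start
  [1] x  {1}  => 1  0->1 ok
  [2] z  {0,3}  => 3  1->3 ok
  [3] x  {1}  => 1  3->1 ok
  [4] z  {0,3}  => 3  1->3 ok
  [5] z  {0,3}  => 0  3->0 ok
  [6] y  {2}  => 2  0->2 ok
  [7] y  {2}  => 2  2->2 ok
  [8] x  {1}  => 1  2->1 ok
  [9] z  {0,3}  => 3  1->3 ok
  [10] x  {1}  => 1  3->1 ok
  [11] z  {0,3}  => 0  1->0 ok
  [12] x  {1}  => 1  0->1 ok
  [13] z  {0,3}  => 3  1->3 ok
  [14] y  {2}  => 2  3->2 ok
  [15] z  {0,3}  => 3  2->3 ok
  [16] z  {0,3}  => 0  3->0 ok
  [17] x  {1}  => 1  0->1 ok
  [18] z  {0,3}  => 0  1->0 ok
  [19] y  {2}  => 2  0->2 ok
  [20] x  {1}  => 1  2->1 ok
  [21] z  {0,3}  => 0  1->0 ok
  [22] x  {1}  => 1  0->1 ok

0,1,3,1,3,0,2,2,1,3,1,0,1,3,2,3,0,1,0,2,1,0,1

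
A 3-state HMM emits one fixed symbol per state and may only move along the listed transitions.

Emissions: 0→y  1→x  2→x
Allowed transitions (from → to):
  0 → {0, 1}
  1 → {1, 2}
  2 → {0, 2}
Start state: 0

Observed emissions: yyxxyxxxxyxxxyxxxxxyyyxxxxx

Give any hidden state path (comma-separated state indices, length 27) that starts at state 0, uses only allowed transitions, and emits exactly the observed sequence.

  0: obs=y cand={0} pick 0 [start]
  1: obs=y cand={0} pick 0 [0->0 ok]
  2: obs=x cand={1,2} pick 1 [0->1 ok]
  3: obs=x cand={1,2} pick 2 [1->2 ok]
  4: obs=y cand={0} pick 0 [2->0 ok]
  5: obs=x cand={1,2} pick 1 [0->1 ok]
  6: obs=x cand={1,2} pick 1 [1->1 ok]
  7: obs=x cand={1,2} pick 2 [1->2 ok]
  8: obs=x cand={1,2} pick 2 [2->2 ok]
  9: obs=y cand={0} pick 0 [2->0 ok]
  10: obs=x cand={1,2} pick 1 [0->1 ok]
  11: obs=x cand={1,2} pick 1 [1->1 ok]
  12: obs=x cand={1,2} pick 2 [1->2 ok]
  13: obs=y cand={0} pick 0 [2->0 ok]
  14: obs=x cand={1,2} pick 1 [0->1 ok]
  15: obs=x cand={1,2} pick 2 [1->2 ok]
  16: obs=x cand={1,2} pick 2 [2->2 ok]
  17: obs=x cand={1,2} pick 2 [2->2 ok]
  18: obs=x cand={1,2} pick 2 [2->2 ok]
  19: obs=y cand={0} pick 0 [2->0 ok]
  20: obs=y cand={0} pick 0 [0->0 ok]
  21: obs=y cand={0} pick 0 [0->0 ok]
  22: obs=x cand={1,2} pick 1 [0->1 ok]
  23: obs=x cand={1,2} pick 1 [1->1 ok]
  24: obs=x cand={1,2} pick 1 [1->1 ok]
  25: obs=x cand={1,2} pick 1 [1->1 ok]
  26: obs=x cand={1,2} pick 1 [1->1 ok]

0,0,1,2,0,1,1,2,2,0,1,1,2,0,1,2,2,2,2,0,0,0,1,1,1,1,1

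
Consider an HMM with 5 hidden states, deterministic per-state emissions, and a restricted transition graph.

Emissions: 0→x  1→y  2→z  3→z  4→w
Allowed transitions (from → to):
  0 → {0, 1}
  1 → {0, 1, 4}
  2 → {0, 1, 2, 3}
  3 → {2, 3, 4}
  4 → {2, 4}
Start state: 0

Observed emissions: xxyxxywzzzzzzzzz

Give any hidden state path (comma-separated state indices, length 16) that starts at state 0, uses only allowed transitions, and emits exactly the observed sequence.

0,0,1,0,0,1,4,2,2,2,3,2,3,3,2,3

  pos 0: x in {0}, choose 0; start
  pos 1: x in {0}, choose 0; 0->0 ok
  pos 2: y in {1}, choose 1; 0->1 ok
  pos 3: x in {0}, choose 0; 1->0 ok
  pos 4: x in {0}, choose 0; 0->0 ok
  pos 5: y in {1}, choose 1; 0->1 ok
  pos 6: w in {4}, choose 4; 1->4 ok
  pos 7: z in {2,3}, choose 2; 4->2 ok
  pos 8: z in {2,3}, choose 2; 2->2 ok
  pos 9: z in {2,3}, choose 2; 2->2 ok
  pos 10: z in {2,3}, choose 3; 2->3 ok
  pos 11: z in {2,3}, choose 2; 3->2 ok
  pos 12: z in {2,3}, choose 3; 2->3 ok
  pos 13: z in {2,3}, choose 3; 3->3 ok
  pos 14: z in {2,3}, choose 2; 3->2 ok
  pos 15: z in {2,3}, choose 3; 2->3 ok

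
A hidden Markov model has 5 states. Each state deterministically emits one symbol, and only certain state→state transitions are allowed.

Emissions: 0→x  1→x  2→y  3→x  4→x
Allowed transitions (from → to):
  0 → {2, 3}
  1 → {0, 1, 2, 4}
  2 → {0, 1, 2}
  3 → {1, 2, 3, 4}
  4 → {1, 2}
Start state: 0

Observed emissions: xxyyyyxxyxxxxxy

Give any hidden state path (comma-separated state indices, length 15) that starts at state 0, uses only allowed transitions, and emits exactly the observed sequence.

0,3,2,2,2,2,1,0,2,0,3,1,4,1,2

  [0] x  {0,1,3,4}  => 0  start
  [1] x  {0,1,3,4}  => 3  0->3 ok
  [2] y  {2}  => 2  3->2 ok
  [3] y  {2}  => 2  2->2 ok
  [4] y  {2}  => 2  2->2 ok
  [5] y  {2}  => 2  2->2 ok
  [6] x  {0,1,3,4}  => 1  2->1 ok
  [7] x  {0,1,3,4}  => 0  1->0 ok
  [8] y  {2}  => 2  0->2 ok
  [9] x  {0,1,3,4}  => 0  2->0 ok
  [10] x  {0,1,3,4}  => 3  0->3 ok
  [11] x  {0,1,3,4}  => 1  3->1 ok
  [12] x  {0,1,3,4}  => 4  1->4 ok
  [13] x  {0,1,3,4}  => 1  4->1 ok
  [14] y  {2}  => 2  1->2 ok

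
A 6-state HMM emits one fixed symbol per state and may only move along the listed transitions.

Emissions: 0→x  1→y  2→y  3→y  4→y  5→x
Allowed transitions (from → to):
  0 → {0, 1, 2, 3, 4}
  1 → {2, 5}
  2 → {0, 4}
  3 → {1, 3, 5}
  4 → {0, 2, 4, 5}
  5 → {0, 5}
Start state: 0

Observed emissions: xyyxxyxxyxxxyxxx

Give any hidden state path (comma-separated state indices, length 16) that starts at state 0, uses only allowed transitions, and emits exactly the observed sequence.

0,4,2,0,0,1,5,0,1,5,5,0,1,5,5,5

  0: obs=x cand={0,5} pick 0 [start]
  1: obs=y cand={1,2,3,4} pick 4 [0->4 ok]
  2: obs=y cand={1,2,3,4} pick 2 [4->2 ok]
  3: obs=x cand={0,5} pick 0 [2->0 ok]
  4: obs=x cand={0,5} pick 0 [0->0 ok]
  5: obs=y cand={1,2,3,4} pick 1 [0->1 ok]
  6: obs=x cand={0,5} pick 5 [1->5 ok]
  7: obs=x cand={0,5} pick 0 [5->0 ok]
  8: obs=y cand={1,2,3,4} pick 1 [0->1 ok]
  9: obs=x cand={0,5} pick 5 [1->5 ok]
  10: obs=x cand={0,5} pick 5 [5->5 ok]
  11: obs=x cand={0,5} pick 0 [5->0 ok]
  12: obs=y cand={1,2,3,4} pick 1 [0->1 ok]
  13: obs=x cand={0,5} pick 5 [1->5 ok]
  14: obs=x cand={0,5} pick 5 [5->5 ok]
  15: obs=x cand={0,5} pick 5 [5->5 ok]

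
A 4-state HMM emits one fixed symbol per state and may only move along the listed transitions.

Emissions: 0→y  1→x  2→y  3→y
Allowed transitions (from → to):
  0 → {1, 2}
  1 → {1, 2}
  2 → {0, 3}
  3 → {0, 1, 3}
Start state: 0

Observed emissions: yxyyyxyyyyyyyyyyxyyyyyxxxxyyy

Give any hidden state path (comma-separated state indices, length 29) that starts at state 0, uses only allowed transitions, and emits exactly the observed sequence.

  t0 'y' -> {0,2,3}, take 0 (start)
  t1 'x' -> {1}, take 1 (0->1 ok)
  t2 'y' -> {0,2,3}, take 2 (1->2 ok)
  t3 'y' -> {0,2,3}, take 3 (2->3 ok)
  t4 'y' -> {0,2,3}, take 0 (3->0 ok)
  t5 'x' -> {1}, take 1 (0->1 ok)
  t6 'y' -> {0,2,3}, take 2 (1->2 ok)
  t7 'y' -> {0,2,3}, take 3 (2->3 ok)
  t8 'y' -> {0,2,3}, take 3 (3->3 ok)
  t9 'y' -> {0,2,3}, take 0 (3->0 ok)
  t10 'y' -> {0,2,3}, take 2 (0->2 ok)
  t11 'y' -> {0,2,3}, take 0 (2->0 ok)
  t12 'y' -> {0,2,3}, take 2 (0->2 ok)
  t13 'y' -> {0,2,3}, take 3 (2->3 ok)
  t14 'y' -> {0,2,3}, take 3 (3->3 ok)
  t15 'y' -> {0,2,3}, take 0 (3->0 ok)
  t16 'x' -> {1}, take 1 (0->1 ok)
  t17 'y' -> {0,2,3}, take 2 (1->2 ok)
  t18 'y' -> {0,2,3}, take 3 (2->3 ok)
  t19 'y' -> {0,2,3}, take 0 (3->0 ok)
  t20 'y' -> {0,2,3}, take 2 (0->2 ok)
  t21 'y' -> {0,2,3}, take 0 (2->0 ok)
  t22 'x' -> {1}, take 1 (0->1 ok)
  t23 'x' -> {1}, take 1 (1->1 ok)
  t24 'x' -> {1}, take 1 (1->1 ok)
  t25 'x' -> {1}, take 1 (1->1 ok)
  t26 'y' -> {0,2,3}, take 2 (1->2 ok)
  t27 'y' -> {0,2,3}, take 3 (2->3 ok)
  t28 'y' -> {0,2,3}, take 0 (3->0 ok)

0,1,2,3,0,1,2,3,3,0,2,0,2,3,3,0,1,2,3,0,2,0,1,1,1,1,2,3,0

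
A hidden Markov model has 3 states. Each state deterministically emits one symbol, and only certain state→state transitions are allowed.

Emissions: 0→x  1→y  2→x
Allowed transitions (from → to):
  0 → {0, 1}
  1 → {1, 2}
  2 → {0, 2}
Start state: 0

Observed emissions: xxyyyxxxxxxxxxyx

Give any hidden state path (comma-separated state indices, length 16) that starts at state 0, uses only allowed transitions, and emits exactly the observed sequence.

  t0 'x' -> {0,2}, take 0 (start)
  t1 'x' -> {0,2}, take 0 (0->0 ok)
  t2 'y' -> {1}, take 1 (0->1 ok)
  t3 'y' -> {1}, take 1 (1->1 ok)
  t4 'y' -> {1}, take 1 (1->1 ok)
  t5 'x' -> {0,2}, take 2 (1->2 ok)
  t6 'x' -> {0,2}, take 2 (2->2 ok)
  t7 'x' -> {0,2}, take 2 (2->2 ok)
  t8 'x' -> {0,2}, take 2 (2->2 ok)
  t9 'x' -> {0,2}, take 2 (2->2 ok)
  t10 'x' -> {0,2}, take 0 (2->0 ok)
  t11 'x' -> {0,2}, take 0 (0->0 ok)
  t12 'x' -> {0,2}, take 0 (0->0 ok)
  t13 'x' -> {0,2}, take 0 (0->0 ok)
  t14 'y' -> {1}, take 1 (0->1 ok)
  t15 'x' -> {0,2}, take 2 (1->2 ok)

0,0,1,1,1,2,2,2,2,2,0,0,0,0,1,2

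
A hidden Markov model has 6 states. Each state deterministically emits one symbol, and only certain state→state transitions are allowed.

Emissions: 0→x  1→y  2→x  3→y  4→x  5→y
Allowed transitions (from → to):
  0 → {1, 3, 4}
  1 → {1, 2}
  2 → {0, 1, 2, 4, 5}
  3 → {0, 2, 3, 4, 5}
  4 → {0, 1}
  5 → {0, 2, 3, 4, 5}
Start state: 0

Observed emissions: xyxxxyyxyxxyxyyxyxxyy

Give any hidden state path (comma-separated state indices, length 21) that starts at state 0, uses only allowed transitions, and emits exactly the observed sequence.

0,1,2,0,4,1,1,2,5,4,0,3,4,1,1,2,5,2,0,3,3

  pos 0: x in {0,2,4}, choose 0; start
  pos 1: y in {1,3,5}, choose 1; 0->1 ok
  pos 2: x in {0,2,4}, choose 2; 1->2 ok
  pos 3: x in {0,2,4}, choose 0; 2->0 ok
  pos 4: x in {0,2,4}, choose 4; 0->4 ok
  pos 5: y in {1,3,5}, choose 1; 4->1 ok
  pos 6: y in {1,3,5}, choose 1; 1->1 ok
  pos 7: x in {0,2,4}, choose 2; 1->2 ok
  pos 8: y in {1,3,5}, choose 5; 2->5 ok
  pos 9: x in {0,2,4}, choose 4; 5->4 ok
  pos 10: x in {0,2,4}, choose 0; 4->0 ok
  pos 11: y in {1,3,5}, choose 3; 0->3 ok
  pos 12: x in {0,2,4}, choose 4; 3->4 ok
  pos 13: y in {1,3,5}, choose 1; 4->1 ok
  pos 14: y in {1,3,5}, choose 1; 1->1 ok
  pos 15: x in {0,2,4}, choose 2; 1->2 ok
  pos 16: y in {1,3,5}, choose 5; 2->5 ok
  pos 17: x in {0,2,4}, choose 2; 5->2 ok
  pos 18: x in {0,2,4}, choose 0; 2->0 ok
  pos 19: y in {1,3,5}, choose 3; 0->3 ok
  pos 20: y in {1,3,5}, choose 3; 3->3 ok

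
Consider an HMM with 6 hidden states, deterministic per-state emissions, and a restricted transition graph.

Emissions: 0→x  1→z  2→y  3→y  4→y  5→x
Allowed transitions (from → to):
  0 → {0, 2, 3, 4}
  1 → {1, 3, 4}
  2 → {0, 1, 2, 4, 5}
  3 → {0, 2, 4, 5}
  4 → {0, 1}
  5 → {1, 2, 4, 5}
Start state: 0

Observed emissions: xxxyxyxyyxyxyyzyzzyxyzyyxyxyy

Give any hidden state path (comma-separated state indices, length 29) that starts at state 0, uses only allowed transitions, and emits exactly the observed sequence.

0,0,0,2,0,3,0,3,4,0,4,0,2,4,1,4,1,1,3,5,2,1,3,2,0,3,5,2,2

  0: obs=x cand={0,5} pick 0 [start]
  1: obs=x cand={0,5} pick 0 [0->0 ok]
  2: obs=x cand={0,5} pick 0 [0->0 ok]
  3: obs=y cand={2,3,4} pick 2 [0->2 ok]
  4: obs=x cand={0,5} pick 0 [2->0 ok]
  5: obs=y cand={2,3,4} pick 3 [0->3 ok]
  6: obs=x cand={0,5} pick 0 [3->0 ok]
  7: obs=y cand={2,3,4} pick 3 [0->3 ok]
  8: obs=y cand={2,3,4} pick 4 [3->4 ok]
  9: obs=x cand={0,5} pick 0 [4->0 ok]
  10: obs=y cand={2,3,4} pick 4 [0->4 ok]
  11: obs=x cand={0,5} pick 0 [4->0 ok]
  12: obs=y cand={2,3,4} pick 2 [0->2 ok]
  13: obs=y cand={2,3,4} pick 4 [2->4 ok]
  14: obs=z cand={1} pick 1 [4->1 ok]
  15: obs=y cand={2,3,4} pick 4 [1->4 ok]
  16: obs=z cand={1} pick 1 [4->1 ok]
  17: obs=z cand={1} pick 1 [1->1 ok]
  18: obs=y cand={2,3,4} pick 3 [1->3 ok]
  19: obs=x cand={0,5} pick 5 [3->5 ok]
  20: obs=y cand={2,3,4} pick 2 [5->2 ok]
  21: obs=z cand={1} pick 1 [2->1 ok]
  22: obs=y cand={2,3,4} pick 3 [1->3 ok]
  23: obs=y cand={2,3,4} pick 2 [3->2 ok]
  24: obs=x cand={0,5} pick 0 [2->0 ok]
  25: obs=y cand={2,3,4} pick 3 [0->3 ok]
  26: obs=x cand={0,5} pick 5 [3->5 ok]
  27: obs=y cand={2,3,4} pick 2 [5->2 ok]
  28: obs=y cand={2,3,4} pick 2 [2->2 ok]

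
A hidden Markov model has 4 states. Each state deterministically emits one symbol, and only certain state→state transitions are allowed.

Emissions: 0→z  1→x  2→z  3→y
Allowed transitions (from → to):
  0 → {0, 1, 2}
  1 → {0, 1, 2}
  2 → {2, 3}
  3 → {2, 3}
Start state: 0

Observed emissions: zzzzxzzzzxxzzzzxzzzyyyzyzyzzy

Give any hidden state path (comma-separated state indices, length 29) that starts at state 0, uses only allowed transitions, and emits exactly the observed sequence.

0,0,0,0,1,0,0,0,0,1,1,0,0,0,0,1,0,2,2,3,3,3,2,3,2,3,2,2,3

  t0 'z' -> {0,2}, take 0 (start)
  t1 'z' -> {0,2}, take 0 (0->0 ok)
  t2 'z' -> {0,2}, take 0 (0->0 ok)
  t3 'z' -> {0,2}, take 0 (0->0 ok)
  t4 'x' -> {1}, take 1 (0->1 ok)
  t5 'z' -> {0,2}, take 0 (1->0 ok)
  t6 'z' -> {0,2}, take 0 (0->0 ok)
  t7 'z' -> {0,2}, take 0 (0->0 ok)
  t8 'z' -> {0,2}, take 0 (0->0 ok)
  t9 'x' -> {1}, take 1 (0->1 ok)
  t10 'x' -> {1}, take 1 (1->1 ok)
  t11 'z' -> {0,2}, take 0 (1->0 ok)
  t12 'z' -> {0,2}, take 0 (0->0 ok)
  t13 'z' -> {0,2}, take 0 (0->0 ok)
  t14 'z' -> {0,2}, take 0 (0->0 ok)
  t15 'x' -> {1}, take 1 (0->1 ok)
  t16 'z' -> {0,2}, take 0 (1->0 ok)
  t17 'z' -> {0,2}, take 2 (0->2 ok)
  t18 'z' -> {0,2}, take 2 (2->2 ok)
  t19 'y' -> {3}, take 3 (2->3 ok)
  t20 'y' -> {3}, take 3 (3->3 ok)
  t21 'y' -> {3}, take 3 (3->3 ok)
  t22 'z' -> {0,2}, take 2 (3->2 ok)
  t23 'y' -> {3}, take 3 (2->3 ok)
  t24 'z' -> {0,2}, take 2 (3->2 ok)
  t25 'y' -> {3}, take 3 (2->3 ok)
  t26 'z' -> {0,2}, take 2 (3->2 ok)
  t27 'z' -> {0,2}, take 2 (2->2 ok)
  t28 'y' -> {3}, take 3 (2->3 ok)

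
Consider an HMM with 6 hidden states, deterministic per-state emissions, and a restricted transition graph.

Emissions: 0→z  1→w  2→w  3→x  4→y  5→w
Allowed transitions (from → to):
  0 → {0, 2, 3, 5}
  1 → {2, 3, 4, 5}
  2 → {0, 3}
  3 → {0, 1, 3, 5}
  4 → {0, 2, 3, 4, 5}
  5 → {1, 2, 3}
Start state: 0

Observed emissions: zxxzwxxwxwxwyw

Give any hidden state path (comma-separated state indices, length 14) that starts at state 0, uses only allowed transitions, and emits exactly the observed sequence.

  pos 0: z in {0}, choose 0; start
  pos 1: x in {3}, choose 3; 0->3 ok
  pos 2: x in {3}, choose 3; 3->3 ok
  pos 3: z in {0}, choose 0; 3->0 ok
  pos 4: w in {1,2,5}, choose 2; 0->2 ok
  pos 5: x in {3}, choose 3; 2->3 ok
  pos 6: x in {3}, choose 3; 3->3 ok
  pos 7: w in {1,2,5}, choose 5; 3->5 ok
  pos 8: x in {3}, choose 3; 5->3 ok
  pos 9: w in {1,2,5}, choose 5; 3->5 ok
  pos 10: x in {3}, choose 3; 5->3 ok
  pos 11: w in {1,2,5}, choose 1; 3->1 ok
  pos 12: y in {4}, choose 4; 1->4 ok
  pos 13: w in {1,2,5}, choose 2; 4->2 ok

0,3,3,0,2,3,3,5,3,5,3,1,4,2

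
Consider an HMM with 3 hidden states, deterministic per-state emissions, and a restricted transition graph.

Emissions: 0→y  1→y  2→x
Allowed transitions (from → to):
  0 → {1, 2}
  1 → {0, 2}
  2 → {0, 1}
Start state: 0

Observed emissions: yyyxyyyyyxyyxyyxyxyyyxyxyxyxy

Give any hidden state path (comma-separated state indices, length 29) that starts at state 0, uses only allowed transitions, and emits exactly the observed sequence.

  [0] y  {0,1}  => 0  start
  [1] y  {0,1}  => 1  0->1 ok
  [2] y  {0,1}  => 0  1->0 ok
  [3] x  {2}  => 2  0->2 ok
  [4] y  {0,1}  => 0  2->0 ok
  [5] y  {0,1}  => 1  0->1 ok
  [6] y  {0,1}  => 0  1->0 ok
  [7] y  {0,1}  => 1  0->1 ok
  [8] y  {0,1}  => 0  1->0 ok
  [9] x  {2}  => 2  0->2 ok
  [10] y  {0,1}  => 0  2->0 ok
  [11] y  {0,1}  => 1  0->1 ok
  [12] x  {2}  => 2  1->2 ok
  [13] y  {0,1}  => 1  2->1 ok
  [14] y  {0,1}  => 0  1->0 ok
  [15] x  {2}  => 2  0->2 ok
  [16] y  {0,1}  => 1  2->1 ok
  [17] x  {2}  => 2  1->2 ok
  [18] y  {0,1}  => 0  2->0 ok
  [19] y  {0,1}  => 1  0->1 ok
  [20] y  {0,1}  => 0  1->0 ok
  [21] x  {2}  => 2  0->2 ok
  [22] y  {0,1}  => 0  2->0 ok
  [23] x  {2}  => 2  0->2 ok
  [24] y  {0,1}  => 1  2->1 ok
  [25] x  {2}  => 2  1->2 ok
  [26] y  {0,1}  => 1  2->1 ok
  [27] x  {2}  => 2  1->2 ok
  [28] y  {0,1}  => 0  2->0 ok

0,1,0,2,0,1,0,1,0,2,0,1,2,1,0,2,1,2,0,1,0,2,0,2,1,2,1,2,0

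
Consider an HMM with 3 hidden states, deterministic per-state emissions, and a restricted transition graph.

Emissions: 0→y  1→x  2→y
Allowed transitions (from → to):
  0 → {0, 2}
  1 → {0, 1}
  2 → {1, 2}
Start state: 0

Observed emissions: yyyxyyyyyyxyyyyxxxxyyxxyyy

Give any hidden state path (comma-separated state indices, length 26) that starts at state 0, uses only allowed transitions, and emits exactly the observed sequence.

0,0,2,1,0,0,0,0,2,2,1,0,0,2,2,1,1,1,1,0,2,1,1,0,0,2

  t0 'y' -> {0,2}, take 0 (start)
  t1 'y' -> {0,2}, take 0 (0->0 ok)
  t2 'y' -> {0,2}, take 2 (0->2 ok)
  t3 'x' -> {1}, take 1 (2->1 ok)
  t4 'y' -> {0,2}, take 0 (1->0 ok)
  t5 'y' -> {0,2}, take 0 (0->0 ok)
  t6 'y' -> {0,2}, take 0 (0->0 ok)
  t7 'y' -> {0,2}, take 0 (0->0 ok)
  t8 'y' -> {0,2}, take 2 (0->2 ok)
  t9 'y' -> {0,2}, take 2 (2->2 ok)
  t10 'x' -> {1}, take 1 (2->1 ok)
  t11 'y' -> {0,2}, take 0 (1->0 ok)
  t12 'y' -> {0,2}, take 0 (0->0 ok)
  t13 'y' -> {0,2}, take 2 (0->2 ok)
  t14 'y' -> {0,2}, take 2 (2->2 ok)
  t15 'x' -> {1}, take 1 (2->1 ok)
  t16 'x' -> {1}, take 1 (1->1 ok)
  t17 'x' -> {1}, take 1 (1->1 ok)
  t18 'x' -> {1}, take 1 (1->1 ok)
  t19 'y' -> {0,2}, take 0 (1->0 ok)
  t20 'y' -> {0,2}, take 2 (0->2 ok)
  t21 'x' -> {1}, take 1 (2->1 ok)
  t22 'x' -> {1}, take 1 (1->1 ok)
  t23 'y' -> {0,2}, take 0 (1->0 ok)
  t24 'y' -> {0,2}, take 0 (0->0 ok)
  t25 'y' -> {0,2}, take 2 (0->2 ok)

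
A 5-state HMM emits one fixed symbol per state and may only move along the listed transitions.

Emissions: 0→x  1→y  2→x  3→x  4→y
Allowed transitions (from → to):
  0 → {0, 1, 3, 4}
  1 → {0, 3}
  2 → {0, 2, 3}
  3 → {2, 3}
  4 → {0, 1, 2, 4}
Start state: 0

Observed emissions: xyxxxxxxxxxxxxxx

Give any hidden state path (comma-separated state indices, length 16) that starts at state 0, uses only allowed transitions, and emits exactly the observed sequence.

0,1,3,2,3,3,2,2,2,3,3,2,3,3,2,3

  t0 'x' -> {0,2,3}, take 0 (start)
  t1 'y' -> {1,4}, take 1 (0->1 ok)
  t2 'x' -> {0,2,3}, take 3 (1->3 ok)
  t3 'x' -> {0,2,3}, take 2 (3->2 ok)
  t4 'x' -> {0,2,3}, take 3 (2->3 ok)
  t5 'x' -> {0,2,3}, take 3 (3->3 ok)
  t6 'x' -> {0,2,3}, take 2 (3->2 ok)
  t7 'x' -> {0,2,3}, take 2 (2->2 ok)
  t8 'x' -> {0,2,3}, take 2 (2->2 ok)
  t9 'x' -> {0,2,3}, take 3 (2->3 ok)
  t10 'x' -> {0,2,3}, take 3 (3->3 ok)
  t11 'x' -> {0,2,3}, take 2 (3->2 ok)
  t12 'x' -> {0,2,3}, take 3 (2->3 ok)
  t13 'x' -> {0,2,3}, take 3 (3->3 ok)
  t14 'x' -> {0,2,3}, take 2 (3->2 ok)
  t15 'x' -> {0,2,3}, take 3 (2->3 ok)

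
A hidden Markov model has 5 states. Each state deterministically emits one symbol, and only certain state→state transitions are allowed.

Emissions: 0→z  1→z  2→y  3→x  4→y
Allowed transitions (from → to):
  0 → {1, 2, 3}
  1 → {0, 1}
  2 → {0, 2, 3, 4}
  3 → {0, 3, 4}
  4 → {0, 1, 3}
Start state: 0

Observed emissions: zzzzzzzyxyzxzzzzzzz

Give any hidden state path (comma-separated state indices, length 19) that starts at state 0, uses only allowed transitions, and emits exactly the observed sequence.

0,1,0,1,0,1,0,2,3,4,0,3,0,1,1,1,1,1,1

  [0] z  {0,1}  => 0  start
  [1] z  {0,1}  => 1  0->1 ok
  [2] z  {0,1}  => 0  1->0 ok
  [3] z  {0,1}  => 1  0->1 ok
  [4] z  {0,1}  => 0  1->0 ok
  [5] z  {0,1}  => 1  0->1 ok
  [6] z  {0,1}  => 0  1->0 ok
  [7] y  {2,4}  => 2  0->2 ok
  [8] x  {3}  => 3  2->3 ok
  [9] y  {2,4}  => 4  3->4 ok
  [10] z  {0,1}  => 0  4->0 ok
  [11] x  {3}  => 3  0->3 ok
  [12] z  {0,1}  => 0  3->0 ok
  [13] z  {0,1}  => 1  0->1 ok
  [14] z  {0,1}  => 1  1->1 ok
  [15] z  {0,1}  => 1  1->1 ok
  [16] z  {0,1}  => 1  1->1 ok
  [17] z  {0,1}  => 1  1->1 ok
  [18] z  {0,1}  => 1  1->1 ok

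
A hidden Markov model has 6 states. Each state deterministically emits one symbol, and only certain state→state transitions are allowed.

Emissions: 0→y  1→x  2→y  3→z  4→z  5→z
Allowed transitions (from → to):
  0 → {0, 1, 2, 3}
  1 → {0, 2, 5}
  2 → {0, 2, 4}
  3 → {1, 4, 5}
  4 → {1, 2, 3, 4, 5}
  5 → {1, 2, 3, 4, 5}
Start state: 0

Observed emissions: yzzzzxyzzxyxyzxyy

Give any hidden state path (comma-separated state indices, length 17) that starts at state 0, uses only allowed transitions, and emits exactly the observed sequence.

  pos 0: y in {0,2}, choose 0; start
  pos 1: z in {3,4,5}, choose 3; 0->3 ok
  pos 2: z in {3,4,5}, choose 5; 3->5 ok
  pos 3: z in {3,4,5}, choose 4; 5->4 ok
  pos 4: z in {3,4,5}, choose 3; 4->3 ok
  pos 5: x in {1}, choose 1; 3->1 ok
  pos 6: y in {0,2}, choose 2; 1->2 ok
  pos 7: z in {3,4,5}, choose 4; 2->4 ok
  pos 8: z in {3,4,5}, choose 3; 4->3 ok
  pos 9: x in {1}, choose 1; 3->1 ok
  pos 10: y in {0,2}, choose 0; 1->0 ok
  pos 11: x in {1}, choose 1; 0->1 ok
  pos 12: y in {0,2}, choose 2; 1->2 ok
  pos 13: z in {3,4,5}, choose 4; 2->4 ok
  pos 14: x in {1}, choose 1; 4->1 ok
  pos 15: y in {0,2}, choose 2; 1->2 ok
  pos 16: y in {0,2}, choose 2; 2->2 ok

0,3,5,4,3,1,2,4,3,1,0,1,2,4,1,2,2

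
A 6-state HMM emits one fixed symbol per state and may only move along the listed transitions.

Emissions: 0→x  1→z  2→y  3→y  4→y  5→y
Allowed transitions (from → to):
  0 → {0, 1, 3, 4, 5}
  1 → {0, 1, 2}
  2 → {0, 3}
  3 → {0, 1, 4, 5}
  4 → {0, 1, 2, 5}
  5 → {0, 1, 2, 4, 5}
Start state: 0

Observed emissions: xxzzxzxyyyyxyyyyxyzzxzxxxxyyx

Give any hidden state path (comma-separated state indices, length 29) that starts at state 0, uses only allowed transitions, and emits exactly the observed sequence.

0,0,1,1,0,1,0,5,5,5,2,0,5,4,5,2,0,4,1,1,0,1,0,0,0,0,5,2,0

  [0] x  {0}  => 0  start
  [1] x  {0}  => 0  0->0 ok
  [2] z  {1}  => 1  0->1 ok
  [3] z  {1}  => 1  1->1 ok
  [4] x  {0}  => 0  1->0 ok
  [5] z  {1}  => 1  0->1 ok
  [6] x  {0}  => 0  1->0 ok
  [7] y  {2,3,4,5}  => 5  0->5 ok
  [8] y  {2,3,4,5}  => 5  5->5 ok
  [9] y  {2,3,4,5}  => 5  5->5 ok
  [10] y  {2,3,4,5}  => 2  5->2 ok
  [11] x  {0}  => 0  2->0 ok
  [12] y  {2,3,4,5}  => 5  0->5 ok
  [13] y  {2,3,4,5}  => 4  5->4 ok
  [14] y  {2,3,4,5}  => 5  4->5 ok
  [15] y  {2,3,4,5}  => 2  5->2 ok
  [16] x  {0}  => 0  2->0 ok
  [17] y  {2,3,4,5}  => 4  0->4 ok
  [18] z  {1}  => 1  4->1 ok
  [19] z  {1}  => 1  1->1 ok
  [20] x  {0}  => 0  1->0 ok
  [21] z  {1}  => 1  0->1 ok
  [22] x  {0}  => 0  1->0 ok
  [23] x  {0}  => 0  0->0 ok
  [24] x  {0}  => 0  0->0 ok
  [25] x  {0}  => 0  0->0 ok
  [26] y  {2,3,4,5}  => 5  0->5 ok
  [27] y  {2,3,4,5}  => 2  5->2 ok
  [28] x  {0}  => 0  2->0 ok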